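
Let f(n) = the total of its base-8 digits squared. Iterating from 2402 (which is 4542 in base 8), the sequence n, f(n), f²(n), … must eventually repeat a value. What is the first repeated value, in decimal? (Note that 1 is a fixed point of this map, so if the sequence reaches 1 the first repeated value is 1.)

16

2402 = (4,5,4,2)_8 → 4² + 5² + 4² + 2² = 16 + 25 + 16 + 4 = 61
61 = (7,5)_8 → 7² + 5² = 49 + 25 = 74
74 = (1,1,2)_8 → 1² + 1² + 2² = 1 + 1 + 4 = 6
6 = (6)_8 → 6² = 36
36 = (4,4)_8 → 4² + 4² = 16 + 16 = 32
32 = (4,0)_8 → 4² + 0² = 16 + 0 = 16
16 = (2,0)_8 → 2² + 0² = 4 + 0 = 4
4 = (4)_8 → 4² = 16  — 16 already appeared earlier.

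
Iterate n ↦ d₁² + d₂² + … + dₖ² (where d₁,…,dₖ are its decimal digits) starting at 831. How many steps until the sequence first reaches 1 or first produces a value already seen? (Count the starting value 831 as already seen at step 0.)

831 → 8² + 3² + 1² = 64 + 9 + 1 = 74
74 → 7² + 4² = 49 + 16 = 65
65 → 6² + 5² = 36 + 25 = 61
61 → 6² + 1² = 36 + 1 = 37
37 → 3² + 7² = 9 + 49 = 58
58 → 5² + 8² = 25 + 64 = 89
89 → 8² + 9² = 64 + 81 = 145
145 → 1² + 4² + 5² = 1 + 16 + 25 = 42
42 → 4² + 2² = 16 + 4 = 20
20 → 2² + 0² = 4 + 0 = 4
4 → 4² = 16
16 → 1² + 6² = 1 + 36 = 37  — 37 repeats.
That took 12 steps.

12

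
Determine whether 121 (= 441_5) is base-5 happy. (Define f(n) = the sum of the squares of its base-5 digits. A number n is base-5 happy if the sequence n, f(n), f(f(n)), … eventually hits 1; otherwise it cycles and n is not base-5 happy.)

base-5 happy

121 = (4,4,1)_5 → 4² + 4² + 1² = 16 + 16 + 1 = 33
33 = (1,1,3)_5 → 1² + 1² + 3² = 1 + 1 + 9 = 11
11 = (2,1)_5 → 2² + 1² = 4 + 1 = 5
5 = (1,0)_5 → 1² + 0² = 1 + 0 = 1  — reached 1.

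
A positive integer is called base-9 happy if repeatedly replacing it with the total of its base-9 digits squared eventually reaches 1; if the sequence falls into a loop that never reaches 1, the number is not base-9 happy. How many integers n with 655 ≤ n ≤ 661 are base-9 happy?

655: 655 → 113 → 35 → 73 → 65 → 53 → 89 → 65  — not base-9 happy
656: 656 → 128 → 30 → 18 → 4 → 16 → 50 → 50  — not base-9 happy
657: 657 → 65 → 53 → 89 → 65  — not base-9 happy
658: 658 → 66 → 58 → 52 → 74 → 68 → 74  — not base-9 happy
659: 659 → 69 → 85 → 17 → 65 → 53 → 89 → 65  — not base-9 happy
660: 660 → 74 → 68 → 74  — not base-9 happy
661: 661 → 81 → 1  — base-9 happy
base-9 happy: 661

1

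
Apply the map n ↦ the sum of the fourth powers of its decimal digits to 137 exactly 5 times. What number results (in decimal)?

137 → 2483
2483 → 4449
4449 → 7329
7329 → 9059
9059 → 13747

13747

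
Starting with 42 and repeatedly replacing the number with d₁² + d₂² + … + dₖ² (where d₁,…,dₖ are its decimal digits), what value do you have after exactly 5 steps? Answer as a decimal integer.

42 → 4² + 2² = 20
20 → 2² + 0² = 4
4 → 4² = 16
16 → 1² + 6² = 37
37 → 3² + 7² = 58

58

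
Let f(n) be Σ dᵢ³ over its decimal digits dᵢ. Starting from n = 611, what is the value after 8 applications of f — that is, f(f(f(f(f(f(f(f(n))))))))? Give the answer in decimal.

371

611 → 6³ + 1³ + 1³ = 216 + 1 + 1 = 218
218 → 2³ + 1³ + 8³ = 8 + 1 + 512 = 521
521 → 5³ + 2³ + 1³ = 125 + 8 + 1 = 134
134 → 1³ + 3³ + 4³ = 1 + 27 + 64 = 92
92 → 9³ + 2³ = 729 + 8 = 737
737 → 7³ + 3³ + 7³ = 343 + 27 + 343 = 713
713 → 7³ + 1³ + 3³ = 343 + 1 + 27 = 371
371 → 3³ + 7³ + 1³ = 27 + 343 + 1 = 371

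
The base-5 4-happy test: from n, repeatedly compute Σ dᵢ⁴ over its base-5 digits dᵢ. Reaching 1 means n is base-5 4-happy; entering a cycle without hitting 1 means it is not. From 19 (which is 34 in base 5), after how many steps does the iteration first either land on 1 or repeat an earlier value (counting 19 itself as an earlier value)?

12

19 = (3,4)_5 → 337
337 = (2,3,2,2)_5 → 129
129 = (1,0,0,4)_5 → 257
257 = (2,0,1,2)_5 → 33
33 = (1,1,3)_5 → 83
83 = (3,1,3)_5 → 163
163 = (1,1,2,3)_5 → 99
99 = (3,4,4)_5 → 593
593 = (4,3,3,3)_5 → 499
499 = (3,4,4,4)_5 → 849
849 = (1,1,3,4,4)_5 → 595
595 = (4,3,4,0)_5 → 593  — 593 repeats.
That took 12 steps.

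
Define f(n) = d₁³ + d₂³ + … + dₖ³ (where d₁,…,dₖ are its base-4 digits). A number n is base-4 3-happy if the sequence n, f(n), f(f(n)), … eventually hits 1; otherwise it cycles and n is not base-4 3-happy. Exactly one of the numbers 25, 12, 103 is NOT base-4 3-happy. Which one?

25: 25 → 10 → 16 → 1  — reaches 1 (base-4 3-happy)
12: 12 → 27 → 36 → 9 → 9  — repeats 9 (not base-4 3-happy)
103: 103 → 37 → 10 → 16 → 1  — reaches 1 (base-4 3-happy)

12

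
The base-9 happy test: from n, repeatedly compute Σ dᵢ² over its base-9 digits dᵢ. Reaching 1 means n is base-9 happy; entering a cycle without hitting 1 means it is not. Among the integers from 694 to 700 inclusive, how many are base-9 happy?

1

694: 694 → 90 → 2 → 4 → 16 → 50 → 50  — not base-9 happy
695: 695 → 93 → 11 → 5 → 25 → 53 → 89 → 65 → 53  — not base-9 happy
696: 696 → 98 → 66 → 58 → 52 → 74 → 68 → 74  — not base-9 happy
697: 697 → 105 → 41 → 41  — not base-9 happy
698: 698 → 114 → 46 → 26 → 68 → 74 → 68  — not base-9 happy
699: 699 → 125 → 81 → 1  — base-9 happy
700: 700 → 138 → 46 → 26 → 68 → 74 → 68  — not base-9 happy
base-9 happy: 699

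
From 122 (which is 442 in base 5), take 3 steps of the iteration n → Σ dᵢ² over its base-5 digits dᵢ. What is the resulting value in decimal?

122 = (4,4,2)_5 → 4² + 4² + 2² = 16 + 16 + 4 = 36
36 = (1,2,1)_5 → 1² + 2² + 1² = 1 + 4 + 1 = 6
6 = (1,1)_5 → 1² + 1² = 1 + 1 = 2

2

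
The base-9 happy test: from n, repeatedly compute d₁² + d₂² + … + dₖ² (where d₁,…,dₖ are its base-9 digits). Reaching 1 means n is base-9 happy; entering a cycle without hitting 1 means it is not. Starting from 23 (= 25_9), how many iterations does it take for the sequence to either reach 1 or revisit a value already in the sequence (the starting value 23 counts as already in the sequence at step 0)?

23 = (2,5)_9 → 2² + 5² = 4 + 25 = 29
29 = (3,2)_9 → 3² + 2² = 9 + 4 = 13
13 = (1,4)_9 → 1² + 4² = 1 + 16 = 17
17 = (1,8)_9 → 1² + 8² = 1 + 64 = 65
65 = (7,2)_9 → 7² + 2² = 49 + 4 = 53
53 = (5,8)_9 → 5² + 8² = 25 + 64 = 89
89 = (1,0,8)_9 → 1² + 0² + 8² = 1 + 0 + 64 = 65  — 65 repeats.
That took 7 steps.

7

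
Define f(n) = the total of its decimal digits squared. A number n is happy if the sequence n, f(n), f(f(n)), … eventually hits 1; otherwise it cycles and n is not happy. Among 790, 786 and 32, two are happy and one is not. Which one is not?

786

790: 790 → 130 → 10 → 1  — reaches 1 (happy)
786: 786 → 149 → 98 → 145 → 42 → 20 → 4 → 16 → 37 → 58 → 89 → 145  — repeats 145 (not happy)
32: 32 → 13 → 10 → 1  — reaches 1 (happy)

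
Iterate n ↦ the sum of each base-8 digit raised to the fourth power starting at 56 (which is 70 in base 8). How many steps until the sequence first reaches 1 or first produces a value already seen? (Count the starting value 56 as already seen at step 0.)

9

56 = (7,0)_8 → 7⁴ + 0⁴ = 2401 + 0 = 2401
2401 = (4,5,4,1)_8 → 4⁴ + 5⁴ + 4⁴ + 1⁴ = 256 + 625 + 256 + 1 = 1138
1138 = (2,1,6,2)_8 → 2⁴ + 1⁴ + 6⁴ + 2⁴ = 16 + 1 + 1296 + 16 = 1329
1329 = (2,4,6,1)_8 → 2⁴ + 4⁴ + 6⁴ + 1⁴ = 16 + 256 + 1296 + 1 = 1569
1569 = (3,0,4,1)_8 → 3⁴ + 0⁴ + 4⁴ + 1⁴ = 81 + 0 + 256 + 1 = 338
338 = (5,2,2)_8 → 5⁴ + 2⁴ + 2⁴ = 625 + 16 + 16 = 657
657 = (1,2,2,1)_8 → 1⁴ + 2⁴ + 2⁴ + 1⁴ = 1 + 16 + 16 + 1 = 34
34 = (4,2)_8 → 4⁴ + 2⁴ = 256 + 16 = 272
272 = (4,2,0)_8 → 4⁴ + 2⁴ + 0⁴ = 256 + 16 + 0 = 272  — 272 repeats.
That took 9 steps.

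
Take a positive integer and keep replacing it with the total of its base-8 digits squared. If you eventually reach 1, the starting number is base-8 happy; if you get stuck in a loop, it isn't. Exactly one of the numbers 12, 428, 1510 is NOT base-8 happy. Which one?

12: 12 → 17 → 5 → 25 → 10 → 5  — repeats 5 (not base-8 happy)
428: 428 → 77 → 27 → 18 → 8 → 1  — reaches 1 (base-8 happy)
1510: 1510 → 105 → 27 → 18 → 8 → 1  — reaches 1 (base-8 happy)

12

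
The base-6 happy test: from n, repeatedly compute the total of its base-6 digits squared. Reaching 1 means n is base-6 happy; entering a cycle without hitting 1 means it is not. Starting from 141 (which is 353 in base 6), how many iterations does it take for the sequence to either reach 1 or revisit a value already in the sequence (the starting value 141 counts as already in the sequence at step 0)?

13

141 = (3,5,3)_6 → 3² + 5² + 3² = 43
43 = (1,1,1)_6 → 1² + 1² + 1² = 3
3 = (3)_6 → 3² = 9
9 = (1,3)_6 → 1² + 3² = 10
10 = (1,4)_6 → 1² + 4² = 17
17 = (2,5)_6 → 2² + 5² = 29
29 = (4,5)_6 → 4² + 5² = 41
41 = (1,0,5)_6 → 1² + 0² + 5² = 26
26 = (4,2)_6 → 4² + 2² = 20
20 = (3,2)_6 → 3² + 2² = 13
13 = (2,1)_6 → 2² + 1² = 5
5 = (5)_6 → 5² = 25
25 = (4,1)_6 → 4² + 1² = 17  — 17 repeats.
That took 13 steps.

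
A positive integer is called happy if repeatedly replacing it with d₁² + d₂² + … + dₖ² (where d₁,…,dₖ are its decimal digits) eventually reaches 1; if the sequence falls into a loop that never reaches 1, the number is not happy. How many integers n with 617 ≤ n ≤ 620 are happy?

1

617: 617 → 86 → 100 → 1  (reaches 1)
618: 618 → 101 → 2 → 4 → 16 → 37 → 58 → 89 → 145 → 42 → 20 → 4  (repeats 4)
619: 619 → 118 → 66 → 72 → 53 → 34 → 25 → 29 → 85 → 89 → 145 → 42 → 20 → 4 → 16 → 37 → 58 → 89  (repeats 89)
620: 620 → 40 → 16 → 37 → 58 → 89 → 145 → 42 → 20 → 4 → 16  (repeats 16)
happy: 617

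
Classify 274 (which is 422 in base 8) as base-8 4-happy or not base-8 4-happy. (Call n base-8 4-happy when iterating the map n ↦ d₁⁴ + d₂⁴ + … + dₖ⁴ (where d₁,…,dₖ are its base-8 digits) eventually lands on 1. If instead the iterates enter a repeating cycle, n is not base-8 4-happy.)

274 = (4,2,2)_8 → 4⁴ + 2⁴ + 2⁴ = 256 + 16 + 16 = 288
288 = (4,4,0)_8 → 4⁴ + 4⁴ + 0⁴ = 256 + 256 + 0 = 512
512 = (1,0,0,0)_8 → 1⁴ + 0⁴ + 0⁴ + 0⁴ = 1 + 0 + 0 + 0 = 1  — reached 1.

base-8 4-happy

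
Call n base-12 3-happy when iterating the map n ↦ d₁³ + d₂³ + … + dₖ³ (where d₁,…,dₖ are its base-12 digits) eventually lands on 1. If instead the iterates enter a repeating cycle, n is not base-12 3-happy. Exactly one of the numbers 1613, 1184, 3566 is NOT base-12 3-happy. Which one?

1613

1613: 1613 → 1464 → 1008 → 343 → 415 → 1351 → 1136 → 1855 → 1344 → 793 → 342 → 288 → 8 → 512 → 755 → 1464  — repeats 1464 (not base-12 3-happy)
1184: 1184 → 1032 → 351 → 160 → 66 → 341 → 197 → 190 → 1028 → 856 → 1520 → 1728 → 1  — reaches 1 (base-12 3-happy)
3566: 3566 → 745 → 134 → 1339 → 1099 → 1029 → 1073 → 593 → 190 → 1028 → 856 → 1520 → 1728 → 1  — reaches 1 (base-12 3-happy)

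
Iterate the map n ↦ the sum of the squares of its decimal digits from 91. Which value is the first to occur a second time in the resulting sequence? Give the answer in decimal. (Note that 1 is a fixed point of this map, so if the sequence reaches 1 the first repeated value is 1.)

1

91 → 9² + 1² = 82
82 → 8² + 2² = 68
68 → 6² + 8² = 100
100 → 1² + 0² + 0² = 1  — reached the fixed point 1.
1 → 1, so 1 is the first repeated value.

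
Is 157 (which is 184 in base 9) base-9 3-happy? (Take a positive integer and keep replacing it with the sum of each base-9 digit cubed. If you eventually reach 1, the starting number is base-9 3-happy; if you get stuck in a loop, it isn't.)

base-9 3-happy

157 = (1,8,4)_9 → 1³ + 8³ + 4³ = 1 + 512 + 64 = 577
577 = (7,1,1)_9 → 7³ + 1³ + 1³ = 343 + 1 + 1 = 345
345 = (4,2,3)_9 → 4³ + 2³ + 3³ = 64 + 8 + 27 = 99
99 = (1,2,0)_9 → 1³ + 2³ + 0³ = 1 + 8 + 0 = 9
9 = (1,0)_9 → 1³ + 0³ = 1 + 0 = 1  — reached 1.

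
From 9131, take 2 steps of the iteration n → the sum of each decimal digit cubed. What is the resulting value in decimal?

980

9131 → 9³ + 1³ + 3³ + 1³ = 729 + 1 + 27 + 1 = 758
758 → 7³ + 5³ + 8³ = 343 + 125 + 512 = 980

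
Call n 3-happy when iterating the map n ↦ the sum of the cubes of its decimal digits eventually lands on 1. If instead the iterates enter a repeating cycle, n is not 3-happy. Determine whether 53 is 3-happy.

53 → 152
152 → 134
134 → 92
92 → 737
737 → 713
713 → 371
371 → 371  — 371 already seen; the sequence cycles without reaching 1.

not 3-happy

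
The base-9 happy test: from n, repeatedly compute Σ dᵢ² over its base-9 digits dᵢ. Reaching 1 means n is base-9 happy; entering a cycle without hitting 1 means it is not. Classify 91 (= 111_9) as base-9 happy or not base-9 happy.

91 = (1,1,1)_9 → 1² + 1² + 1² = 1 + 1 + 1 = 3
3 = (3)_9 → 3² = 9
9 = (1,0)_9 → 1² + 0² = 1 + 0 = 1  — reached 1.

base-9 happy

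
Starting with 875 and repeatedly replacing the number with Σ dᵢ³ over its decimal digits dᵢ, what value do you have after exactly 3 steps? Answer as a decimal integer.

74

875 → 8³ + 7³ + 5³ = 512 + 343 + 125 = 980
980 → 9³ + 8³ + 0³ = 729 + 512 + 0 = 1241
1241 → 1³ + 2³ + 4³ + 1³ = 1 + 8 + 64 + 1 = 74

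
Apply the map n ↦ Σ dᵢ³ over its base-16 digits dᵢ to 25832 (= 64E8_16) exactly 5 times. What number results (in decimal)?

25832 = (6,4,14,8)_16 → 6³ + 4³ + 14³ + 8³ = 216 + 64 + 2744 + 512 = 3536
3536 = (13,13,0)_16 → 13³ + 13³ + 0³ = 2197 + 2197 + 0 = 4394
4394 = (1,1,2,10)_16 → 1³ + 1³ + 2³ + 10³ = 1 + 1 + 8 + 1000 = 1010
1010 = (3,15,2)_16 → 3³ + 15³ + 2³ = 27 + 3375 + 8 = 3410
3410 = (13,5,2)_16 → 13³ + 5³ + 2³ = 2197 + 125 + 8 = 2330

2330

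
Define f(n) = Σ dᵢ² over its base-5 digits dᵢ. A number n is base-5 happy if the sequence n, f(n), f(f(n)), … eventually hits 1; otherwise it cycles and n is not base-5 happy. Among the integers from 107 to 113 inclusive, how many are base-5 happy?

1

107: 107 → 21 → 17 → 13 → 13  (repeats 13)
108: 108 → 26 → 2 → 4 → 16 → 10 → 4  (repeats 4)
109: 109 → 33 → 11 → 5 → 1  (reaches 1)
110: 110 → 20 → 16 → 10 → 4 → 16  (repeats 16)
111: 111 → 21 → 17 → 13 → 13  (repeats 13)
112: 112 → 24 → 32 → 6 → 2 → 4 → 16 → 10 → 4  (repeats 4)
113: 113 → 29 → 17 → 13 → 13  (repeats 13)
base-5 happy: 109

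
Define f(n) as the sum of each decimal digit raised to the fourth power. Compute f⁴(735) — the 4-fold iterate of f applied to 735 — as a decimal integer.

7329

735 → 7⁴ + 3⁴ + 5⁴ = 3107
3107 → 3⁴ + 1⁴ + 0⁴ + 7⁴ = 2483
2483 → 2⁴ + 4⁴ + 8⁴ + 3⁴ = 4449
4449 → 4⁴ + 4⁴ + 4⁴ + 9⁴ = 7329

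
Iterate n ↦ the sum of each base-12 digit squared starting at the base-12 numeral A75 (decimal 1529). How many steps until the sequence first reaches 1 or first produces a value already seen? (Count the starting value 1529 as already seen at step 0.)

12

1529 = (10,7,5)_12 → 174
174 = (1,2,6)_12 → 41
41 = (3,5)_12 → 34
34 = (2,10)_12 → 104
104 = (8,8)_12 → 128
128 = (10,8)_12 → 164
164 = (1,1,8)_12 → 66
66 = (5,6)_12 → 61
61 = (5,1)_12 → 26
26 = (2,2)_12 → 8
8 = (8)_12 → 64
64 = (5,4)_12 → 41  — 41 repeats.
That took 12 steps.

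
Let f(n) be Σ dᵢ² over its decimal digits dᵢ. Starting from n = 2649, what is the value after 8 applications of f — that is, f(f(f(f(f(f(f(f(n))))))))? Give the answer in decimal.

2649 → 2² + 6² + 4² + 9² = 4 + 36 + 16 + 81 = 137
137 → 1² + 3² + 7² = 1 + 9 + 49 = 59
59 → 5² + 9² = 25 + 81 = 106
106 → 1² + 0² + 6² = 1 + 0 + 36 = 37
37 → 3² + 7² = 9 + 49 = 58
58 → 5² + 8² = 25 + 64 = 89
89 → 8² + 9² = 64 + 81 = 145
145 → 1² + 4² + 5² = 1 + 16 + 25 = 42

42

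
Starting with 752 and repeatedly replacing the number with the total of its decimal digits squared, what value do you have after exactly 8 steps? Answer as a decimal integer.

58

752 → 7² + 5² + 2² = 78
78 → 7² + 8² = 113
113 → 1² + 1² + 3² = 11
11 → 1² + 1² = 2
2 → 2² = 4
4 → 4² = 16
16 → 1² + 6² = 37
37 → 3² + 7² = 58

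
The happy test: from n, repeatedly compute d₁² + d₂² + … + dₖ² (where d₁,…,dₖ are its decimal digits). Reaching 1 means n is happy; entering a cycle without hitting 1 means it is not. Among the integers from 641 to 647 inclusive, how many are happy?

641: 641 → 53 → 34 → 25 → 29 → 85 → 89 → 145 → 42 → 20 → 4 → 16 → 37 → 58 → 89  (repeats 89)
642: 642 → 56 → 61 → 37 → 58 → 89 → 145 → 42 → 20 → 4 → 16 → 37  (repeats 37)
643: 643 → 61 → 37 → 58 → 89 → 145 → 42 → 20 → 4 → 16 → 37  (repeats 37)
644: 644 → 68 → 100 → 1  (reaches 1)
645: 645 → 77 → 98 → 145 → 42 → 20 → 4 → 16 → 37 → 58 → 89 → 145  (repeats 145)
646: 646 → 88 → 128 → 69 → 117 → 51 → 26 → 40 → 16 → 37 → 58 → 89 → 145 → 42 → 20 → 4 → 16  (repeats 16)
647: 647 → 101 → 2 → 4 → 16 → 37 → 58 → 89 → 145 → 42 → 20 → 4  (repeats 4)
happy: 644

1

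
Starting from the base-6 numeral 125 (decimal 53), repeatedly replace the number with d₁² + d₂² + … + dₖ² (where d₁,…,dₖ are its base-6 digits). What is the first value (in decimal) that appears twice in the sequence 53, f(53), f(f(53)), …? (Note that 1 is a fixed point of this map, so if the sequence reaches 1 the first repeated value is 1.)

25

53 = (1,2,5)_6 → 1² + 2² + 5² = 30
30 = (5,0)_6 → 5² + 0² = 25
25 = (4,1)_6 → 4² + 1² = 17
17 = (2,5)_6 → 2² + 5² = 29
29 = (4,5)_6 → 4² + 5² = 41
41 = (1,0,5)_6 → 1² + 0² + 5² = 26
26 = (4,2)_6 → 4² + 2² = 20
20 = (3,2)_6 → 3² + 2² = 13
13 = (2,1)_6 → 2² + 1² = 5
5 = (5)_6 → 5² = 25  — 25 already appeared earlier.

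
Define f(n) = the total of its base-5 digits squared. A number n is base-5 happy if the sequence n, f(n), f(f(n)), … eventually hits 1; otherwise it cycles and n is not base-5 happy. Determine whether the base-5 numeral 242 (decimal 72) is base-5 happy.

not base-5 happy

72 = (2,4,2)_5 → 2² + 4² + 2² = 24
24 = (4,4)_5 → 4² + 4² = 32
32 = (1,1,2)_5 → 1² + 1² + 2² = 6
6 = (1,1)_5 → 1² + 1² = 2
2 = (2)_5 → 2² = 4
4 = (4)_5 → 4² = 16
16 = (3,1)_5 → 3² + 1² = 10
10 = (2,0)_5 → 2² + 0² = 4  — 4 already seen; the sequence cycles without reaching 1.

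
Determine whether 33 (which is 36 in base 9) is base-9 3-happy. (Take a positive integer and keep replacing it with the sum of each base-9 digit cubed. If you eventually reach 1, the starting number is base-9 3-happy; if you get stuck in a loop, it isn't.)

not base-9 3-happy

33 = (3,6)_9 → 3³ + 6³ = 243
243 = (3,0,0)_9 → 3³ + 0³ + 0³ = 27
27 = (3,0)_9 → 3³ + 0³ = 27  — 27 already seen; the sequence cycles without reaching 1.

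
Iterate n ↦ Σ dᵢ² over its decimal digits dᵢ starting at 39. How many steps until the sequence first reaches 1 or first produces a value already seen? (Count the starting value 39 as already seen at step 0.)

13

39 → 3² + 9² = 9 + 81 = 90
90 → 9² + 0² = 81 + 0 = 81
81 → 8² + 1² = 64 + 1 = 65
65 → 6² + 5² = 36 + 25 = 61
61 → 6² + 1² = 36 + 1 = 37
37 → 3² + 7² = 9 + 49 = 58
58 → 5² + 8² = 25 + 64 = 89
89 → 8² + 9² = 64 + 81 = 145
145 → 1² + 4² + 5² = 1 + 16 + 25 = 42
42 → 4² + 2² = 16 + 4 = 20
20 → 2² + 0² = 4 + 0 = 4
4 → 4² = 16
16 → 1² + 6² = 1 + 36 = 37  — 37 repeats.
That took 13 steps.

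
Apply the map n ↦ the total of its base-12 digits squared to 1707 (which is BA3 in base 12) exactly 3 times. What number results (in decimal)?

1707 = (11,10,3)_12 → 230
230 = (1,7,2)_12 → 54
54 = (4,6)_12 → 52

52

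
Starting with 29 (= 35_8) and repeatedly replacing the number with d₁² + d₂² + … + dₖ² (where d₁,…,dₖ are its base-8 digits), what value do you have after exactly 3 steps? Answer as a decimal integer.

20

29 = (3,5)_8 → 3² + 5² = 34
34 = (4,2)_8 → 4² + 2² = 20
20 = (2,4)_8 → 2² + 4² = 20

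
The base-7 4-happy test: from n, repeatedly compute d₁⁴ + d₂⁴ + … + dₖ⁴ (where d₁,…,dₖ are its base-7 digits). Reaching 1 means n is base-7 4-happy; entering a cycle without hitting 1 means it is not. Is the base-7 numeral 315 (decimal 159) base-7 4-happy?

159 = (3,1,5)_7 → 3⁴ + 1⁴ + 5⁴ = 707
707 = (2,0,3,0)_7 → 2⁴ + 0⁴ + 3⁴ + 0⁴ = 97
97 = (1,6,6)_7 → 1⁴ + 6⁴ + 6⁴ = 2593
2593 = (1,0,3,6,3)_7 → 1⁴ + 0⁴ + 3⁴ + 6⁴ + 3⁴ = 1459
1459 = (4,1,5,3)_7 → 4⁴ + 1⁴ + 5⁴ + 3⁴ = 963
963 = (2,5,4,4)_7 → 2⁴ + 5⁴ + 4⁴ + 4⁴ = 1153
1153 = (3,2,3,5)_7 → 3⁴ + 2⁴ + 3⁴ + 5⁴ = 803
803 = (2,2,2,5)_7 → 2⁴ + 2⁴ + 2⁴ + 5⁴ = 673
673 = (1,6,5,1)_7 → 1⁴ + 6⁴ + 5⁴ + 1⁴ = 1923
1923 = (5,4,1,5)_7 → 5⁴ + 4⁴ + 1⁴ + 5⁴ = 1507
1507 = (4,2,5,2)_7 → 4⁴ + 2⁴ + 5⁴ + 2⁴ = 913
913 = (2,4,4,3)_7 → 2⁴ + 4⁴ + 4⁴ + 3⁴ = 609
609 = (1,5,3,0)_7 → 1⁴ + 5⁴ + 3⁴ + 0⁴ = 707  — 707 already seen; the sequence cycles without reaching 1.

not base-7 4-happy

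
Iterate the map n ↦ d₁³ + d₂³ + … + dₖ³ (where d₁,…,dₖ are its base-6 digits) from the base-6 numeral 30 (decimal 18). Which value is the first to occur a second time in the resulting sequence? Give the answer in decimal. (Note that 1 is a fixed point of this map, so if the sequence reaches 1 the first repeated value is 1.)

18 = (3,0)_6 → 27
27 = (4,3)_6 → 91
91 = (2,3,1)_6 → 36
36 = (1,0,0)_6 → 1  — reached the fixed point 1.
1 → 1, so 1 is the first repeated value.

1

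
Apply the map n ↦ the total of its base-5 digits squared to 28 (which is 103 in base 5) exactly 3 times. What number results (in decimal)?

16

28 = (1,0,3)_5 → 10
10 = (2,0)_5 → 4
4 = (4)_5 → 16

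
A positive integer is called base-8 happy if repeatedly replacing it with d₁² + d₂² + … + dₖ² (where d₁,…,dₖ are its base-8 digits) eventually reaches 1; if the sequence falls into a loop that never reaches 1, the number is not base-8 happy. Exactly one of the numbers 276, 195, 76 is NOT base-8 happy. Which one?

276

276: 276 → 36 → 32 → 16 → 4 → 16  — repeats 16 (not base-8 happy)
195: 195 → 18 → 8 → 1  — reaches 1 (base-8 happy)
76: 76 → 18 → 8 → 1  — reaches 1 (base-8 happy)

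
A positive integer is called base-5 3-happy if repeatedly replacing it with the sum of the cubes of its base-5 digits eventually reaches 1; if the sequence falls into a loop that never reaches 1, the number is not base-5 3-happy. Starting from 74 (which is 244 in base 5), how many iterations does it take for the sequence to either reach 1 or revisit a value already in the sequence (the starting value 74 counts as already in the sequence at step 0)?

5

74 = (2,4,4)_5 → 136
136 = (1,0,2,1)_5 → 10
10 = (2,0)_5 → 8
8 = (1,3)_5 → 28
28 = (1,0,3)_5 → 28  — 28 repeats.
That took 5 steps.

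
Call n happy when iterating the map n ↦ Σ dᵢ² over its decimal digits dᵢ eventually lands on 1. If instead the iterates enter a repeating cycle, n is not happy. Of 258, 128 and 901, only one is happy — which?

901

258: 258 → 93 → 90 → 81 → 65 → 61 → 37 → 58 → 89 → 145 → 42 → 20 → 4 → 16 → 37  — repeats 37 (not happy)
128: 128 → 69 → 117 → 51 → 26 → 40 → 16 → 37 → 58 → 89 → 145 → 42 → 20 → 4 → 16  — repeats 16 (not happy)
901: 901 → 82 → 68 → 100 → 1  — reaches 1 (happy)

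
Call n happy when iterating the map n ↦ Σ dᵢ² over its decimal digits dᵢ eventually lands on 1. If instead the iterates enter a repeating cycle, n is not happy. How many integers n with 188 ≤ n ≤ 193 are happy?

188: 188 → 129 → 86 → 100 → 1  — happy
189: 189 → 146 → 53 → 34 → 25 → 29 → 85 → 89 → 145 → 42 → 20 → 4 → 16 → 37 → 58 → 89  — not happy
190: 190 → 82 → 68 → 100 → 1  — happy
191: 191 → 83 → 73 → 58 → 89 → 145 → 42 → 20 → 4 → 16 → 37 → 58  — not happy
192: 192 → 86 → 100 → 1  — happy
193: 193 → 91 → 82 → 68 → 100 → 1  — happy
happy: 188, 190, 192, 193

4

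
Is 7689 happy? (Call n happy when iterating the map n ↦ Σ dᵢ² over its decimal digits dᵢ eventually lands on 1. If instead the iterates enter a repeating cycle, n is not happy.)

7689 → 7² + 6² + 8² + 9² = 230
230 → 2² + 3² + 0² = 13
13 → 1² + 3² = 10
10 → 1² + 0² = 1  — reached 1.

happy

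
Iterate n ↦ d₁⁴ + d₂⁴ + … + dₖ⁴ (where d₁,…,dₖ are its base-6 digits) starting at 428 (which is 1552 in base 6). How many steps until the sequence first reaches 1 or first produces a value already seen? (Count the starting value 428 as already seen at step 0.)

428 = (1,5,5,2)_6 → 1267
1267 = (5,5,1,1)_6 → 1252
1252 = (5,4,4,4)_6 → 1393
1393 = (1,0,2,4,1)_6 → 274
274 = (1,1,3,4)_6 → 339
339 = (1,3,2,3)_6 → 179
179 = (4,5,5)_6 → 1506
1506 = (1,0,5,5,0)_6 → 1251
1251 = (5,4,4,3)_6 → 1218
1218 = (5,3,5,0)_6 → 1331
1331 = (1,0,0,5,5)_6 → 1251  — 1251 repeats.
That took 11 steps.

11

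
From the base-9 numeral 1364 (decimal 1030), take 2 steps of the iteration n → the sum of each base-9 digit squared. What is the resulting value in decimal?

100

1030 = (1,3,6,4)_9 → 1² + 3² + 6² + 4² = 62
62 = (6,8)_9 → 6² + 8² = 100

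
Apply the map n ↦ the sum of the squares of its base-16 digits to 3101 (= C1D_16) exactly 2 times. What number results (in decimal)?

3101 = (12,1,13)_16 → 12² + 1² + 13² = 314
314 = (1,3,10)_16 → 1² + 3² + 10² = 110

110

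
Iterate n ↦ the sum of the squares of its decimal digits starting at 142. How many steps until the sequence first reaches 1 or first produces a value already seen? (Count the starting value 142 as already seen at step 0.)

142 → 1² + 4² + 2² = 1 + 16 + 4 = 21
21 → 2² + 1² = 4 + 1 = 5
5 → 5² = 25
25 → 2² + 5² = 4 + 25 = 29
29 → 2² + 9² = 4 + 81 = 85
85 → 8² + 5² = 64 + 25 = 89
89 → 8² + 9² = 64 + 81 = 145
145 → 1² + 4² + 5² = 1 + 16 + 25 = 42
42 → 4² + 2² = 16 + 4 = 20
20 → 2² + 0² = 4 + 0 = 4
4 → 4² = 16
16 → 1² + 6² = 1 + 36 = 37
37 → 3² + 7² = 9 + 49 = 58
58 → 5² + 8² = 25 + 64 = 89  — 89 repeats.
That took 14 steps.

14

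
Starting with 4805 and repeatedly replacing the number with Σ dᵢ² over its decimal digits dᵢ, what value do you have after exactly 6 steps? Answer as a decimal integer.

58

4805 → 4² + 8² + 0² + 5² = 105
105 → 1² + 0² + 5² = 26
26 → 2² + 6² = 40
40 → 4² + 0² = 16
16 → 1² + 6² = 37
37 → 3² + 7² = 58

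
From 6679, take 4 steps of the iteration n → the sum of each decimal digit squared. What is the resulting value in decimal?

6679 → 6² + 6² + 7² + 9² = 202
202 → 2² + 0² + 2² = 8
8 → 8² = 64
64 → 6² + 4² = 52

52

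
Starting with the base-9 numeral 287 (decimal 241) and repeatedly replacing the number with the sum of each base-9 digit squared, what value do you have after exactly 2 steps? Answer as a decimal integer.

241 = (2,8,7)_9 → 2² + 8² + 7² = 4 + 64 + 49 = 117
117 = (1,4,0)_9 → 1² + 4² + 0² = 1 + 16 + 0 = 17

17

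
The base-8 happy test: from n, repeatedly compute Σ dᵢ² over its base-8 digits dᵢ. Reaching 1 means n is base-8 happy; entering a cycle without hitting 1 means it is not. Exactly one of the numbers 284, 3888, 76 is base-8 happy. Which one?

284: 284 → 41 → 26 → 13 → 26  — repeats 26 (not base-8 happy)
3888: 3888 → 101 → 42 → 29 → 34 → 20 → 20  — repeats 20 (not base-8 happy)
76: 76 → 18 → 8 → 1  — reaches 1 (base-8 happy)

76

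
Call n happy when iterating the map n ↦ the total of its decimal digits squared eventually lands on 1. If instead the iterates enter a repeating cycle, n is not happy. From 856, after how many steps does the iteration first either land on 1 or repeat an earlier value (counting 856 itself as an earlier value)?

15

856 → 8² + 5² + 6² = 64 + 25 + 36 = 125
125 → 1² + 2² + 5² = 1 + 4 + 25 = 30
30 → 3² + 0² = 9 + 0 = 9
9 → 9² = 81
81 → 8² + 1² = 64 + 1 = 65
65 → 6² + 5² = 36 + 25 = 61
61 → 6² + 1² = 36 + 1 = 37
37 → 3² + 7² = 9 + 49 = 58
58 → 5² + 8² = 25 + 64 = 89
89 → 8² + 9² = 64 + 81 = 145
145 → 1² + 4² + 5² = 1 + 16 + 25 = 42
42 → 4² + 2² = 16 + 4 = 20
20 → 2² + 0² = 4 + 0 = 4
4 → 4² = 16
16 → 1² + 6² = 1 + 36 = 37  — 37 repeats.
That took 15 steps.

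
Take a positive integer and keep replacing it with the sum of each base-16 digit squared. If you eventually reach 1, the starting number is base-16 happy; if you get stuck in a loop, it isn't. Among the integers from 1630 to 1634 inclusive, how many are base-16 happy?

1630: 1630 → 257 → 2 → 4 → 16 → 1  (reaches 1)
1631: 1631 → 286 → 198 → 180 → 137 → 145 → 82 → 29 → 170 → 200 → 208 → 169 → 181 → 146 → 85 → 50 → 13 → 169  (repeats 169)
1632: 1632 → 72 → 80 → 25 → 82 → 29 → 170 → 200 → 208 → 169 → 181 → 146 → 85 → 50 → 13 → 169  (repeats 169)
1633: 1633 → 73 → 97 → 37 → 29 → 170 → 200 → 208 → 169 → 181 → 146 → 85 → 50 → 13 → 169  (repeats 169)
1634: 1634 → 76 → 160 → 100 → 52 → 25 → 82 → 29 → 170 → 200 → 208 → 169 → 181 → 146 → 85 → 50 → 13 → 169  (repeats 169)
base-16 happy: 1630

1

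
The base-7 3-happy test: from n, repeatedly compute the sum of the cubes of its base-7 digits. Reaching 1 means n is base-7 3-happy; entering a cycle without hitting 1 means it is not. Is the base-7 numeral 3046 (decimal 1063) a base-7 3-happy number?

base-7 3-happy

1063 = (3,0,4,6)_7 → 3³ + 0³ + 4³ + 6³ = 307
307 = (6,1,6)_7 → 6³ + 1³ + 6³ = 433
433 = (1,1,5,6)_7 → 1³ + 1³ + 5³ + 6³ = 343
343 = (1,0,0,0)_7 → 1³ + 0³ + 0³ + 0³ = 1  — reached 1.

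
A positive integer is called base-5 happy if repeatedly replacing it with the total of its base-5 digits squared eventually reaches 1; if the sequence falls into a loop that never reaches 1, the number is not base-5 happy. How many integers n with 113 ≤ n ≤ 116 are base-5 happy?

113: 113 → 29 → 17 → 13 → 13  — not base-5 happy
114: 114 → 36 → 6 → 2 → 4 → 16 → 10 → 4  — not base-5 happy
115: 115 → 25 → 1  — base-5 happy
116: 116 → 26 → 2 → 4 → 16 → 10 → 4  — not base-5 happy
base-5 happy: 115

1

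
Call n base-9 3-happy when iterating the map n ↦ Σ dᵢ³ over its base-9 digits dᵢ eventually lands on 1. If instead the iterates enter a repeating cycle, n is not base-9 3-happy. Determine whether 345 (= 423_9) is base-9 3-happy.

base-9 3-happy

345 = (4,2,3)_9 → 4³ + 2³ + 3³ = 64 + 8 + 27 = 99
99 = (1,2,0)_9 → 1³ + 2³ + 0³ = 1 + 8 + 0 = 9
9 = (1,0)_9 → 1³ + 0³ = 1 + 0 = 1  — reached 1.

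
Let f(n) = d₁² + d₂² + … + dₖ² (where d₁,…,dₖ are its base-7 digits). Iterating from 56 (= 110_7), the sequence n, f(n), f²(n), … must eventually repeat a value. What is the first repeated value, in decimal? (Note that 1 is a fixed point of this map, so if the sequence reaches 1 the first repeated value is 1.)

56 = (1,1,0)_7 → 1² + 1² + 0² = 1 + 1 + 0 = 2
2 = (2)_7 → 2² = 4
4 = (4)_7 → 4² = 16
16 = (2,2)_7 → 2² + 2² = 4 + 4 = 8
8 = (1,1)_7 → 1² + 1² = 1 + 1 = 2  — 2 already appeared earlier.

2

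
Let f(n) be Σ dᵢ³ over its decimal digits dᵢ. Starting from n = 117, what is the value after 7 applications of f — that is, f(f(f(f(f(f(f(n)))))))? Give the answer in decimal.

99

117 → 345
345 → 216
216 → 225
225 → 141
141 → 66
66 → 432
432 → 99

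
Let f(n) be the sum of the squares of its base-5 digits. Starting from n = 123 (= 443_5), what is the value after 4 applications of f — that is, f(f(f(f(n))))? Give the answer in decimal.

123 = (4,4,3)_5 → 4² + 4² + 3² = 41
41 = (1,3,1)_5 → 1² + 3² + 1² = 11
11 = (2,1)_5 → 2² + 1² = 5
5 = (1,0)_5 → 1² + 0² = 1

1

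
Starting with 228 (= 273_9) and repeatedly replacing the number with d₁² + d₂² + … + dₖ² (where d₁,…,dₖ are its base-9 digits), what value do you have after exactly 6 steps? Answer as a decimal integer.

228 = (2,7,3)_9 → 2² + 7² + 3² = 62
62 = (6,8)_9 → 6² + 8² = 100
100 = (1,2,1)_9 → 1² + 2² + 1² = 6
6 = (6)_9 → 6² = 36
36 = (4,0)_9 → 4² + 0² = 16
16 = (1,7)_9 → 1² + 7² = 50

50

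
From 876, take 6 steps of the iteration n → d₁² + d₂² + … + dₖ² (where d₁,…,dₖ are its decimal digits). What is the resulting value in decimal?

876 → 149
149 → 98
98 → 145
145 → 42
42 → 20
20 → 4

4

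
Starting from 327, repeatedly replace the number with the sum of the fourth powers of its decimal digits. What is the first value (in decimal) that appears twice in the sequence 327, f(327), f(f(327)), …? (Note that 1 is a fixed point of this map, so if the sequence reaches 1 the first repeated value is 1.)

13139

327 → 3⁴ + 2⁴ + 7⁴ = 2498
2498 → 2⁴ + 4⁴ + 9⁴ + 8⁴ = 10929
10929 → 1⁴ + 0⁴ + 9⁴ + 2⁴ + 9⁴ = 13139
13139 → 1⁴ + 3⁴ + 1⁴ + 3⁴ + 9⁴ = 6725
6725 → 6⁴ + 7⁴ + 2⁴ + 5⁴ = 4338
4338 → 4⁴ + 3⁴ + 3⁴ + 8⁴ = 4514
4514 → 4⁴ + 5⁴ + 1⁴ + 4⁴ = 1138
1138 → 1⁴ + 1⁴ + 3⁴ + 8⁴ = 4179
4179 → 4⁴ + 1⁴ + 7⁴ + 9⁴ = 9219
9219 → 9⁴ + 2⁴ + 1⁴ + 9⁴ = 13139  — 13139 already appeared earlier.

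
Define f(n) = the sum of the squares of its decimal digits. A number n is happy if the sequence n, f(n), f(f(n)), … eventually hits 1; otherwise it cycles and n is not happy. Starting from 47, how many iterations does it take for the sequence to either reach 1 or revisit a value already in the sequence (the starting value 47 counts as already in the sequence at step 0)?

11

47 → 4² + 7² = 65
65 → 6² + 5² = 61
61 → 6² + 1² = 37
37 → 3² + 7² = 58
58 → 5² + 8² = 89
89 → 8² + 9² = 145
145 → 1² + 4² + 5² = 42
42 → 4² + 2² = 20
20 → 2² + 0² = 4
4 → 4² = 16
16 → 1² + 6² = 37  — 37 repeats.
That took 11 steps.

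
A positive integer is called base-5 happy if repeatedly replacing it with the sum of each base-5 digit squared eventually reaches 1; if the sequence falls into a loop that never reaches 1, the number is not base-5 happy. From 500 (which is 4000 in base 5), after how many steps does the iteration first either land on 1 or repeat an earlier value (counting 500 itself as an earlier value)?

4

500 = (4,0,0,0)_5 → 4² + 0² + 0² + 0² = 16
16 = (3,1)_5 → 3² + 1² = 10
10 = (2,0)_5 → 2² + 0² = 4
4 = (4)_5 → 4² = 16  — 16 repeats.
That took 4 steps.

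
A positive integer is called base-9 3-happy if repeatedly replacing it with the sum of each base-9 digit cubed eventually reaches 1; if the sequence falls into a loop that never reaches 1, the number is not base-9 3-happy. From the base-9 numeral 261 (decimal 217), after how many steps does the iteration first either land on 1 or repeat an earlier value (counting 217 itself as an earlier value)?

6

217 = (2,6,1)_9 → 2³ + 6³ + 1³ = 225
225 = (2,7,0)_9 → 2³ + 7³ + 0³ = 351
351 = (4,3,0)_9 → 4³ + 3³ + 0³ = 91
91 = (1,1,1)_9 → 1³ + 1³ + 1³ = 3
3 = (3)_9 → 3³ = 27
27 = (3,0)_9 → 3³ + 0³ = 27  — 27 repeats.
That took 6 steps.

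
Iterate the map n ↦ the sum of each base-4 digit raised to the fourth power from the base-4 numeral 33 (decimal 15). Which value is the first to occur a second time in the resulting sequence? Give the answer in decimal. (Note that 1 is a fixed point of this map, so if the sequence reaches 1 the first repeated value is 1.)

81

15 = (3,3)_4 → 162
162 = (2,2,0,2)_4 → 48
48 = (3,0,0)_4 → 81
81 = (1,1,0,1)_4 → 3
3 = (3)_4 → 81  — 81 already appeared earlier.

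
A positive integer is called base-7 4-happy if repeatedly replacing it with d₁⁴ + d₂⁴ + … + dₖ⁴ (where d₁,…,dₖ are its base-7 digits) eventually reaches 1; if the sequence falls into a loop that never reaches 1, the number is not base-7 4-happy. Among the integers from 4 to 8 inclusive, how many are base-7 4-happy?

4: 4 → 256 → 882 → 272 → 2002 → 2546 → 1938 → 2258 → 1808 → 1938  (repeats 1938)
5: 5 → 625 → 1267 → 1633 → 913 → 609 → 707 → 97 → 2593 → 1459 → 963 → 1153 → 803 → 673 → 1923 → 1507 → 913  (repeats 913)
6: 6 → 1296 → 788 → 288 → 1922 → 1138 → 354 → 258 → 1922  (repeats 1922)
7: 7 → 1  (reaches 1)
8: 8 → 2 → 16 → 32 → 512 → 164 → 178 → 418 → 708 → 98 → 16  (repeats 16)
base-7 4-happy: 7

1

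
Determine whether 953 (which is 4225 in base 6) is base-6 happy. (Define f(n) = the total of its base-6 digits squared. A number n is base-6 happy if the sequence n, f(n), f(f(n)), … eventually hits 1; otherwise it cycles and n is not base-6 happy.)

base-6 happy

953 = (4,2,2,5)_6 → 49
49 = (1,2,1)_6 → 6
6 = (1,0)_6 → 1  — reached 1.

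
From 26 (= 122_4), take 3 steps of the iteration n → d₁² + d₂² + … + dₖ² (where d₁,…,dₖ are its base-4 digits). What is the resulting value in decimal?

26 = (1,2,2)_4 → 1² + 2² + 2² = 1 + 4 + 4 = 9
9 = (2,1)_4 → 2² + 1² = 4 + 1 = 5
5 = (1,1)_4 → 1² + 1² = 1 + 1 = 2

2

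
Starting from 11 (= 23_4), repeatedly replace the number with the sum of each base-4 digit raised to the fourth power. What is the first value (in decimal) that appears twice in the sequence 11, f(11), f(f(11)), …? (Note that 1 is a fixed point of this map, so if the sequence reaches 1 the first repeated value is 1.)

11 = (2,3)_4 → 2⁴ + 3⁴ = 16 + 81 = 97
97 = (1,2,0,1)_4 → 1⁴ + 2⁴ + 0⁴ + 1⁴ = 1 + 16 + 0 + 1 = 18
18 = (1,0,2)_4 → 1⁴ + 0⁴ + 2⁴ = 1 + 0 + 16 = 17
17 = (1,0,1)_4 → 1⁴ + 0⁴ + 1⁴ = 1 + 0 + 1 = 2
2 = (2)_4 → 2⁴ = 16
16 = (1,0,0)_4 → 1⁴ + 0⁴ + 0⁴ = 1 + 0 + 0 = 1  — reached the fixed point 1.
1 → 1, so 1 is the first repeated value.

1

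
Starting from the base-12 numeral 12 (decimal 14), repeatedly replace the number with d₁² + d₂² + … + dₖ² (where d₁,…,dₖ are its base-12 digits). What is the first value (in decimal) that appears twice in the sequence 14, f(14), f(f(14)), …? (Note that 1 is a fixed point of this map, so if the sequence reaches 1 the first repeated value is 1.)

14 = (1,2)_12 → 1² + 2² = 5
5 = (5)_12 → 5² = 25
25 = (2,1)_12 → 2² + 1² = 5  — 5 already appeared earlier.

5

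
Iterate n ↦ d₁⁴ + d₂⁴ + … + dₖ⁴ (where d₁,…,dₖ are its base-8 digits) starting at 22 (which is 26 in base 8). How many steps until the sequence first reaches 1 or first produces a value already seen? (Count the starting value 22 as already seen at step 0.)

22 = (2,6)_8 → 2⁴ + 6⁴ = 16 + 1296 = 1312
1312 = (2,4,4,0)_8 → 2⁴ + 4⁴ + 4⁴ + 0⁴ = 16 + 256 + 256 + 0 = 528
528 = (1,0,2,0)_8 → 1⁴ + 0⁴ + 2⁴ + 0⁴ = 1 + 0 + 16 + 0 = 17
17 = (2,1)_8 → 2⁴ + 1⁴ = 16 + 1 = 17  — 17 repeats.
That took 4 steps.

4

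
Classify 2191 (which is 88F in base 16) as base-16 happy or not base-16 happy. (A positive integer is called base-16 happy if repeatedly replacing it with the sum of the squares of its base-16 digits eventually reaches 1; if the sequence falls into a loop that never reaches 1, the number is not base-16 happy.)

2191 = (8,8,15)_16 → 353
353 = (1,6,1)_16 → 38
38 = (2,6)_16 → 40
40 = (2,8)_16 → 68
68 = (4,4)_16 → 32
32 = (2,0)_16 → 4
4 = (4)_16 → 16
16 = (1,0)_16 → 1  — reached 1.

base-16 happy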